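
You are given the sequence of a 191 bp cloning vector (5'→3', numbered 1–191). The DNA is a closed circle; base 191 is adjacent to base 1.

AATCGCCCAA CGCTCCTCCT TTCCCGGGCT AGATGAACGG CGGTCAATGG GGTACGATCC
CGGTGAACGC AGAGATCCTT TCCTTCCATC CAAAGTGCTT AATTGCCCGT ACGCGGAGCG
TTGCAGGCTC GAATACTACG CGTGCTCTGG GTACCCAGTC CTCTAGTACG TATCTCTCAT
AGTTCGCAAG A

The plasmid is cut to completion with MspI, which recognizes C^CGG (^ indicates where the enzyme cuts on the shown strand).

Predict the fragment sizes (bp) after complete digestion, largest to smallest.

MspI sites (CCGG) start at positions 24, 60.
MspI cuts after the first base of each site, so after positions 24, 60.
Circular molecule, 2 cuts → 2 fragments:
  25–60 → 36 bp
  61–191 then 1–24 → 131 + 24 = 155 bp
Sorted largest to smallest: 155, 36 bp.

155, 36 bp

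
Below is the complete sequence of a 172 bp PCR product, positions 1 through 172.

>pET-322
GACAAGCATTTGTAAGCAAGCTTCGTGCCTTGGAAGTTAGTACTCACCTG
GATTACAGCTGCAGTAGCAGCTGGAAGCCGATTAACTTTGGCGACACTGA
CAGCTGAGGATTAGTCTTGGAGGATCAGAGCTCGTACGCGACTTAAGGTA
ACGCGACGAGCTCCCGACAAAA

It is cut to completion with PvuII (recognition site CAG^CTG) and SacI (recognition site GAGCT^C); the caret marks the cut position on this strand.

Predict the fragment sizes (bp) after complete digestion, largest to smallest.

58, 33, 30, 29, 12, 10 bp

PvuII sites (CAGCTG) start at positions 56, 68, 101.
PvuII cuts after base 3 of each site, so after positions 58, 70, 103.
SacI sites (GAGCTC) start at positions 128, 158.
SacI cuts after base 5 of each site (before the last base), so after positions 132, 162.
Combined cut positions: 58, 70, 103, 132, 162.
Linear molecule, 5 cuts → 6 fragments:
  1–58 → 58 bp
  59–70 → 12 bp
  71–103 → 33 bp
  104–132 → 29 bp
  133–162 → 30 bp
  163–172 → 10 bp
Sorted largest to smallest: 58, 33, 30, 29, 12, 10 bp.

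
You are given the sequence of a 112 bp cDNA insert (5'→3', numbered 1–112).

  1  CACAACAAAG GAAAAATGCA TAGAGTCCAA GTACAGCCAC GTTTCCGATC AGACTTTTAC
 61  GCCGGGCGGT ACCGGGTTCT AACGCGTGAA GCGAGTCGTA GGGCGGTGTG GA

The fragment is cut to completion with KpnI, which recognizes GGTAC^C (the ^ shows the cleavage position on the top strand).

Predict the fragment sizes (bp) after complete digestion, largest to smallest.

The KpnI site (GGTACC) starts at position 68.
KpnI cuts after base 5 of each site (before the last base), so after position 72.
Linear molecule, 1 cut → 2 fragments:
  1–72 → 72 bp
  73–112 → 40 bp
Sorted largest to smallest: 72, 40 bp.

72, 40 bp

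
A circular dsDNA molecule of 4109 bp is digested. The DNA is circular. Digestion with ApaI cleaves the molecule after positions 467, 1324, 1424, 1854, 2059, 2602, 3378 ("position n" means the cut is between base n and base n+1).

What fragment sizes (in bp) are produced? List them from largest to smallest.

1198, 857, 776, 543, 430, 205, 100 bp

Circular molecule, 7 cuts → 7 fragments:
  1324 − 467 = 857 bp
  1424 − 1324 = 100 bp
  1854 − 1424 = 430 bp
  2059 − 1854 = 205 bp
  2602 − 2059 = 543 bp
  3378 − 2602 = 776 bp
  wrap: 4109 − 3378 + 467 = 1198 bp
Sorted largest to smallest: 1198, 857, 776, 543, 430, 205, 100 bp.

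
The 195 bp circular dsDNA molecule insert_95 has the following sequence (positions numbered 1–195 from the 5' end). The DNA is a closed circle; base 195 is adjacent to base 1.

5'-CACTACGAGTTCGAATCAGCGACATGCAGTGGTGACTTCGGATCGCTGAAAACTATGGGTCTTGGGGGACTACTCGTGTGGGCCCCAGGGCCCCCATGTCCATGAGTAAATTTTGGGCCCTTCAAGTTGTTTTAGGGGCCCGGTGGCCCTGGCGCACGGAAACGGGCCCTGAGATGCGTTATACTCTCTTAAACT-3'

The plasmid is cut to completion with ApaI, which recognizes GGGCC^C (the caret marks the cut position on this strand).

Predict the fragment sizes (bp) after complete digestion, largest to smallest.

ApaI sites (GGGCCC) start at positions 80, 88, 115, 136, 164.
ApaI cuts after base 5 of each site (before the last base), so after positions 84, 92, 119, 140, 168.
Circular molecule, 5 cuts → 5 fragments:
  85–92 → 8 bp
  93–119 → 27 bp
  120–140 → 21 bp
  141–168 → 28 bp
  169–195 then 1–84 → 27 + 84 = 111 bp
Sorted largest to smallest: 111, 28, 27, 21, 8 bp.

111, 28, 27, 21, 8 bp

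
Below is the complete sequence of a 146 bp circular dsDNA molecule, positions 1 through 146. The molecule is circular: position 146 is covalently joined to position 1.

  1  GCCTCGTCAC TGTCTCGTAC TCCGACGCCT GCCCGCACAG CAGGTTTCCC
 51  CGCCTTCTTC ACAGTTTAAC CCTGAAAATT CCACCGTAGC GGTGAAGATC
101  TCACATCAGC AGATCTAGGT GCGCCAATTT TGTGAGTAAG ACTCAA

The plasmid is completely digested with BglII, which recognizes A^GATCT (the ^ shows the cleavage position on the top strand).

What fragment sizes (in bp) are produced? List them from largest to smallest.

BglII sites (AGATCT) start at positions 96, 111.
BglII cuts after the first base of each site, so after positions 96, 111.
Circular molecule, 2 cuts → 2 fragments:
  97–111 → 15 bp
  112–146 then 1–96 → 35 + 96 = 131 bp
Sorted largest to smallest: 131, 15 bp.

131, 15 bp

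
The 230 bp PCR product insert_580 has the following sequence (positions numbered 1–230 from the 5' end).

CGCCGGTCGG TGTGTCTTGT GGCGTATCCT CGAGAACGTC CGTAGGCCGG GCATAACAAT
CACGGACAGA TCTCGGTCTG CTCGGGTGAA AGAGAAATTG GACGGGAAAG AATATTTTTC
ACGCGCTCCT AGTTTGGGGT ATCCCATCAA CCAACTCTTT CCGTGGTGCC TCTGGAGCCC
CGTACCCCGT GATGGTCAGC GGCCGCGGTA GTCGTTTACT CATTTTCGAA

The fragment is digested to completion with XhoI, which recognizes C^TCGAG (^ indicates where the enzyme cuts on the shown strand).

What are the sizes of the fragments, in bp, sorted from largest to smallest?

The XhoI site (CTCGAG) starts at position 29.
XhoI cuts after the first base of each site, so after position 29.
Linear molecule, 1 cut → 2 fragments:
  1–29 → 29 bp
  30–230 → 201 bp
Sorted largest to smallest: 201, 29 bp.

201, 29 bp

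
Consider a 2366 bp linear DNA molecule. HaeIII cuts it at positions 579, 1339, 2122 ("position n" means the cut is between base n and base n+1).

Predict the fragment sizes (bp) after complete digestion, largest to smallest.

Linear molecule, 3 cuts → 4 fragments:
  579 − 0 = 579 bp
  1339 − 579 = 760 bp
  2122 − 1339 = 783 bp
  2366 − 2122 = 244 bp
Sorted largest to smallest: 783, 760, 579, 244 bp.

783, 760, 579, 244 bp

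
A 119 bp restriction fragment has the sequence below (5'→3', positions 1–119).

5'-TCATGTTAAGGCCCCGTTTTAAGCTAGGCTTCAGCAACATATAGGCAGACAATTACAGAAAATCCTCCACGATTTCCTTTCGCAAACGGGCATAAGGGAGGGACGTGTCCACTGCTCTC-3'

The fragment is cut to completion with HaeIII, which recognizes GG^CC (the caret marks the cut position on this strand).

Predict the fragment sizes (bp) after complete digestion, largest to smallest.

The HaeIII site (GGCC) starts at position 10.
HaeIII cuts after base 2 of each site, so after position 11.
Linear molecule, 1 cut → 2 fragments:
  1–11 → 11 bp
  12–119 → 108 bp
Sorted largest to smallest: 108, 11 bp.

108, 11 bp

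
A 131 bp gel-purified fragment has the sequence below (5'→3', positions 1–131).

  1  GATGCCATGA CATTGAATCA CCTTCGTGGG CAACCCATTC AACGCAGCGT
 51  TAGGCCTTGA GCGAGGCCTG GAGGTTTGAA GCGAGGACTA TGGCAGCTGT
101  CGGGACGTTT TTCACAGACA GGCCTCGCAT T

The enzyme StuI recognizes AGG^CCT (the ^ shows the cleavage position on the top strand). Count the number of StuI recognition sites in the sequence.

AGGCCT occurs starting at positions 52, 64, 120.
StuI cuts at 3 sites.

3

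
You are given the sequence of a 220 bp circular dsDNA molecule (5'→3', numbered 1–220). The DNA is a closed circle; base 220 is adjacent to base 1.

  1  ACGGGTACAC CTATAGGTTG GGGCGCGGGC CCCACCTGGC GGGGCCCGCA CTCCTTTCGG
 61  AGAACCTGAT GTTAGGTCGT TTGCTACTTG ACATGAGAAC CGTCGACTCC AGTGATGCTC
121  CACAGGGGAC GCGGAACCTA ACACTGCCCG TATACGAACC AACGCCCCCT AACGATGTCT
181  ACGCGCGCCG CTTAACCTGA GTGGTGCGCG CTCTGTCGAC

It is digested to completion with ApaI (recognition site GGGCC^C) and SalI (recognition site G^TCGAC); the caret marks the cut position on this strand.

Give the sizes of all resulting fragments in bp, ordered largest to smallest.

ApaI sites (GGGCCC) start at positions 27, 42.
ApaI cuts after base 5 of each site (before the last base), so after positions 31, 46.
SalI sites (GTCGAC) start at positions 102, 215.
SalI cuts after the first base of each site, so after positions 102, 215.
Combined cut positions: 31, 46, 102, 215.
Circular molecule, 4 cuts → 4 fragments:
  32–46 → 15 bp
  47–102 → 56 bp
  103–215 → 113 bp
  216–220 then 1–31 → 5 + 31 = 36 bp
Sorted largest to smallest: 113, 56, 36, 15 bp.

113, 56, 36, 15 bp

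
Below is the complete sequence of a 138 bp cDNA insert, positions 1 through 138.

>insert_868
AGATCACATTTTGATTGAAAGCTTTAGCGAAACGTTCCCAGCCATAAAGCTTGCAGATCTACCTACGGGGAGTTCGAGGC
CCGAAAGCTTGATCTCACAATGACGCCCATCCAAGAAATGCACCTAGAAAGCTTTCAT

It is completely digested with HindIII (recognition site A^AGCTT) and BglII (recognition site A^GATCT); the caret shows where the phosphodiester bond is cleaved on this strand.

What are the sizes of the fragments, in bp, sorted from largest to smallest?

HindIII sites (AAGCTT) start at positions 19, 47, 85, 129.
HindIII cuts after the first base of each site, so after positions 19, 47, 85, 129.
The BglII site (AGATCT) starts at position 55.
BglII cuts after the first base of each site, so after position 55.
Combined cut positions: 19, 47, 55, 85, 129.
Linear molecule, 5 cuts → 6 fragments:
  1–19 → 19 bp
  20–47 → 28 bp
  48–55 → 8 bp
  56–85 → 30 bp
  86–129 → 44 bp
  130–138 → 9 bp
Sorted largest to smallest: 44, 30, 28, 19, 9, 8 bp.

44, 30, 28, 19, 9, 8 bp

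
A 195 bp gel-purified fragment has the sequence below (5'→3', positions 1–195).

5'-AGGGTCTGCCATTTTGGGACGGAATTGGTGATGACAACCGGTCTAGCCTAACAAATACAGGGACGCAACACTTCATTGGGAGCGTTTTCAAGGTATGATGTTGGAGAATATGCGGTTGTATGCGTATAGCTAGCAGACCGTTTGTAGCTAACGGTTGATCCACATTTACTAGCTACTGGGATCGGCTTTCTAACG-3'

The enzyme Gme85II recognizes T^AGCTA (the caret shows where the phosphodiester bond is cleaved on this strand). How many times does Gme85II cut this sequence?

3

TAGCTA occurs starting at positions 127, 145, 170.
Gme85II cuts at 3 sites.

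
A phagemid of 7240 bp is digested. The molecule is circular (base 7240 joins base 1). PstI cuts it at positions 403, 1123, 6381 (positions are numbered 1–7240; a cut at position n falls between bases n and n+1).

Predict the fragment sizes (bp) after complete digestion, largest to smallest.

5258, 1262, 720 bp

Circular molecule, 3 cuts → 3 fragments:
  1123 − 403 = 720 bp
  6381 − 1123 = 5258 bp
  wrap: 7240 − 6381 + 403 = 1262 bp
Sorted largest to smallest: 5258, 1262, 720 bp.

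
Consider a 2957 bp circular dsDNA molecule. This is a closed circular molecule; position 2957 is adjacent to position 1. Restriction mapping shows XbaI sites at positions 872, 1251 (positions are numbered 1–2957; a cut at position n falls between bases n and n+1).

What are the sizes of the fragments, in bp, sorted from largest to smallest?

Circular molecule, 2 cuts → 2 fragments:
  1251 − 872 = 379 bp
  wrap: 2957 − 1251 + 872 = 2578 bp
Sorted largest to smallest: 2578, 379 bp.

2578, 379 bp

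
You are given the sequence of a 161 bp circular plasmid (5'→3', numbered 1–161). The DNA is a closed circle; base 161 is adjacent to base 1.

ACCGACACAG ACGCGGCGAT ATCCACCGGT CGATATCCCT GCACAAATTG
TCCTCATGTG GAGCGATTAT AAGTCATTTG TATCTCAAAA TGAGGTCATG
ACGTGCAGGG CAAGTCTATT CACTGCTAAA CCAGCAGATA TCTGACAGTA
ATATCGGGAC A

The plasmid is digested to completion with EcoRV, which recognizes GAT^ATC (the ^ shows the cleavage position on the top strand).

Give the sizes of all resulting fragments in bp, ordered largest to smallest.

EcoRV sites (GATATC) start at positions 18, 32, 137.
EcoRV cuts after base 3 of each site, so after positions 20, 34, 139.
Circular molecule, 3 cuts → 3 fragments:
  21–34 → 14 bp
  35–139 → 105 bp
  140–161 then 1–20 → 22 + 20 = 42 bp
Sorted largest to smallest: 105, 42, 14 bp.

105, 42, 14 bp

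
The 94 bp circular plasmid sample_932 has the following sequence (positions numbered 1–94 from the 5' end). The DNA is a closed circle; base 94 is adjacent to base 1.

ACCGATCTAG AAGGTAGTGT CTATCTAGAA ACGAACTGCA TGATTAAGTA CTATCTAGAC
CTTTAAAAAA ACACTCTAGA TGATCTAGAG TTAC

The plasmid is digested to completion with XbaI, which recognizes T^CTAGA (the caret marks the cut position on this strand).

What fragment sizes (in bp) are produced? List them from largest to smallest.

30, 21, 18, 16, 9 bp

XbaI sites (TCTAGA) start at positions 6, 24, 54, 75, 84.
XbaI cuts after the first base of each site, so after positions 6, 24, 54, 75, 84.
Circular molecule, 5 cuts → 5 fragments:
  7–24 → 18 bp
  25–54 → 30 bp
  55–75 → 21 bp
  76–84 → 9 bp
  85–94 then 1–6 → 10 + 6 = 16 bp
Sorted largest to smallest: 30, 21, 18, 16, 9 bp.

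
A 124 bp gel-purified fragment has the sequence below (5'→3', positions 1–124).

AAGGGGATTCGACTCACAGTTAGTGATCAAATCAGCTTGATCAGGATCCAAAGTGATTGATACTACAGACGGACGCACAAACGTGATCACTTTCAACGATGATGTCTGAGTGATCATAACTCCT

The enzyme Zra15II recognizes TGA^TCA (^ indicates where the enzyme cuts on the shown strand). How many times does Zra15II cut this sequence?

4

TGATCA occurs starting at positions 24, 38, 84, 111.
Zra15II cuts at 4 sites.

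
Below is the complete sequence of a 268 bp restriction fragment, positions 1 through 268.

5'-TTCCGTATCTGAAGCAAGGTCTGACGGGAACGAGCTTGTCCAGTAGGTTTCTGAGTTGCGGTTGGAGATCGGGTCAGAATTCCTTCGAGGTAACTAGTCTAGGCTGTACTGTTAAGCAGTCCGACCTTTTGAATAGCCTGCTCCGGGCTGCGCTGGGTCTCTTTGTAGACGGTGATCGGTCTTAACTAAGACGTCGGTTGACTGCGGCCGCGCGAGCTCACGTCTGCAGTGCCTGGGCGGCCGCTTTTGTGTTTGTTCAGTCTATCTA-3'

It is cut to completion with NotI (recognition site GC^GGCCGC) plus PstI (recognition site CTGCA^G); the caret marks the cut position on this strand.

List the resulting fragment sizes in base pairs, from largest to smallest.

NotI sites (GCGGCCGC) start at positions 204, 237.
NotI cuts after base 2 of each site, so after positions 205, 238.
The PstI site (CTGCAG) starts at position 224.
PstI cuts after base 5 of each site (before the last base), so after position 228.
Combined cut positions: 205, 228, 238.
Linear molecule, 3 cuts → 4 fragments:
  1–205 → 205 bp
  206–228 → 23 bp
  229–238 → 10 bp
  239–268 → 30 bp
Sorted largest to smallest: 205, 30, 23, 10 bp.

205, 30, 23, 10 bp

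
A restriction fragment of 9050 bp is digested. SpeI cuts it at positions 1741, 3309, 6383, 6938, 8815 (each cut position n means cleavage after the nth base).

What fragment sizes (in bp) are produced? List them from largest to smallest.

Linear molecule, 5 cuts → 6 fragments:
  1741 − 0 = 1741 bp
  3309 − 1741 = 1568 bp
  6383 − 3309 = 3074 bp
  6938 − 6383 = 555 bp
  8815 − 6938 = 1877 bp
  9050 − 8815 = 235 bp
Sorted largest to smallest: 3074, 1877, 1741, 1568, 555, 235 bp.

3074, 1877, 1741, 1568, 555, 235 bp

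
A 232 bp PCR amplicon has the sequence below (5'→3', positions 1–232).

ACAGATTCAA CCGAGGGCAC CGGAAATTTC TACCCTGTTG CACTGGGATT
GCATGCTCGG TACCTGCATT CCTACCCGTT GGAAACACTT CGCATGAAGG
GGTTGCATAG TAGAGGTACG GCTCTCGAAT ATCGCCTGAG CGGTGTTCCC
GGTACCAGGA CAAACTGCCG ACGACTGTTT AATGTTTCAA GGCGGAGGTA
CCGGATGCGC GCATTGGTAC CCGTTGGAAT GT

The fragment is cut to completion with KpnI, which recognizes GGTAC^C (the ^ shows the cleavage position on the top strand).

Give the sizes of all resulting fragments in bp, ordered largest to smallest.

92, 63, 46, 19, 12 bp

KpnI sites (GGTACC) start at positions 59, 151, 197, 216.
KpnI cuts after base 5 of each site (before the last base), so after positions 63, 155, 201, 220.
Linear molecule, 4 cuts → 5 fragments:
  1–63 → 63 bp
  64–155 → 92 bp
  156–201 → 46 bp
  202–220 → 19 bp
  221–232 → 12 bp
Sorted largest to smallest: 92, 63, 46, 19, 12 bp.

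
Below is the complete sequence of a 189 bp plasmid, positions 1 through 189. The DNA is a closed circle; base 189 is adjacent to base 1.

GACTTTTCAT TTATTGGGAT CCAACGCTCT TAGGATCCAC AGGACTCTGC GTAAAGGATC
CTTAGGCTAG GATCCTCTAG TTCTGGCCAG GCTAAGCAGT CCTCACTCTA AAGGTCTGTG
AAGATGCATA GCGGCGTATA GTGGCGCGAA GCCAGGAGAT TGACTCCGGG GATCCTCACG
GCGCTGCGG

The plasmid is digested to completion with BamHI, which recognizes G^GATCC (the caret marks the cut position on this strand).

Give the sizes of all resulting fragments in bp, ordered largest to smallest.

BamHI sites (GGATCC) start at positions 17, 33, 56, 70, 170.
BamHI cuts after the first base of each site, so after positions 17, 33, 56, 70, 170.
Circular molecule, 5 cuts → 5 fragments:
  18–33 → 16 bp
  34–56 → 23 bp
  57–70 → 14 bp
  71–170 → 100 bp
  171–189 then 1–17 → 19 + 17 = 36 bp
Sorted largest to smallest: 100, 36, 23, 16, 14 bp.

100, 36, 23, 16, 14 bp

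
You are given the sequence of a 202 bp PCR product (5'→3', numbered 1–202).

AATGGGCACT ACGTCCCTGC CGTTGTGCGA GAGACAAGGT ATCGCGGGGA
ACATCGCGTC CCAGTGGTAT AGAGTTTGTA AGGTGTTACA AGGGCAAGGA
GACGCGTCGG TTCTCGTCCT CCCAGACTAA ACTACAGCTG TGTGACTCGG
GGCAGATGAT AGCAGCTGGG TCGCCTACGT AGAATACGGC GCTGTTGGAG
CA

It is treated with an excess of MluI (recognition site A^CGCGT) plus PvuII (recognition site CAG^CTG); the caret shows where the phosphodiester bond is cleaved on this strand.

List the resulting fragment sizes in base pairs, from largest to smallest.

The MluI site (ACGCGT) starts at position 102.
MluI cuts after the first base of each site, so after position 102.
PvuII sites (CAGCTG) start at positions 135, 163.
PvuII cuts after base 3 of each site, so after positions 137, 165.
Combined cut positions: 102, 137, 165.
Linear molecule, 3 cuts → 4 fragments:
  1–102 → 102 bp
  103–137 → 35 bp
  138–165 → 28 bp
  166–202 → 37 bp
Sorted largest to smallest: 102, 37, 35, 28 bp.

102, 37, 35, 28 bp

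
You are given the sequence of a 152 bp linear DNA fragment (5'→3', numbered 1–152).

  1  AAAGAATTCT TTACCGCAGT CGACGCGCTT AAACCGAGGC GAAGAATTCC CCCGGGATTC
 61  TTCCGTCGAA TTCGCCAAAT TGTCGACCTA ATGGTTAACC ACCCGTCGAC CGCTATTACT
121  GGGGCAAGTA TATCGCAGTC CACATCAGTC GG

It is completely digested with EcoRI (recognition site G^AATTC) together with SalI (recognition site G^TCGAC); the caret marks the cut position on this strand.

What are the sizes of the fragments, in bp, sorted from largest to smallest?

47, 25, 24, 23, 15, 14, 4 bp

EcoRI sites (GAATTC) start at positions 4, 44, 68.
EcoRI cuts after the first base of each site, so after positions 4, 44, 68.
SalI sites (GTCGAC) start at positions 19, 82, 105.
SalI cuts after the first base of each site, so after positions 19, 82, 105.
Combined cut positions: 4, 19, 44, 68, 82, 105.
Linear molecule, 6 cuts → 7 fragments:
  1–4 → 4 bp
  5–19 → 15 bp
  20–44 → 25 bp
  45–68 → 24 bp
  69–82 → 14 bp
  83–105 → 23 bp
  106–152 → 47 bp
Sorted largest to smallest: 47, 25, 24, 23, 15, 14, 4 bp.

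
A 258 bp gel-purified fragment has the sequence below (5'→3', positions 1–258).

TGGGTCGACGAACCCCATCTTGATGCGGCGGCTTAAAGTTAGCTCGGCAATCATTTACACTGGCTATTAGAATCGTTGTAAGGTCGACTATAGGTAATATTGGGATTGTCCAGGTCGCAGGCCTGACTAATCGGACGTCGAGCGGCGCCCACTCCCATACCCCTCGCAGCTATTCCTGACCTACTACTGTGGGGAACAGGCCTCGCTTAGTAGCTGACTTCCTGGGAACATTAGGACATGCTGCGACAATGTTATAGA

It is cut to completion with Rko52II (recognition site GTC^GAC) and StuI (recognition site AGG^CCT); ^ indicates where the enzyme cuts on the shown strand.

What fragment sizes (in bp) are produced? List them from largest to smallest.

Rko52II sites (GTCGAC) start at positions 4, 83.
Rko52II cuts after base 3 of each site, so after positions 6, 85.
StuI sites (AGGCCT) start at positions 119, 198.
StuI cuts after base 3 of each site, so after positions 121, 200.
Combined cut positions: 6, 85, 121, 200.
Linear molecule, 4 cuts → 5 fragments:
  1–6 → 6 bp
  7–85 → 79 bp
  86–121 → 36 bp
  122–200 → 79 bp
  201–258 → 58 bp
Sorted largest to smallest: 79, 79, 58, 36, 6 bp.

79, 79, 58, 36, 6 bp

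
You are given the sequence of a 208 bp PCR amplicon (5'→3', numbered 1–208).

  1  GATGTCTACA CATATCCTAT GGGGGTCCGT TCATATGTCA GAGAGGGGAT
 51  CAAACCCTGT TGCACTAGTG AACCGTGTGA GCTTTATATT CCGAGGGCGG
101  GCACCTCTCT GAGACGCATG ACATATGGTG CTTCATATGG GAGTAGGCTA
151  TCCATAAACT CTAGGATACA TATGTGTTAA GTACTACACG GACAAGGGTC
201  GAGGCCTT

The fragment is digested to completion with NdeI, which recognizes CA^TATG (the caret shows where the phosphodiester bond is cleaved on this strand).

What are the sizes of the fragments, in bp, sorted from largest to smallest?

90, 38, 35, 33, 12 bp

NdeI sites (CATATG) start at positions 32, 122, 134, 169.
NdeI cuts after base 2 of each site, so after positions 33, 123, 135, 170.
Linear molecule, 4 cuts → 5 fragments:
  1–33 → 33 bp
  34–123 → 90 bp
  124–135 → 12 bp
  136–170 → 35 bp
  171–208 → 38 bp
Sorted largest to smallest: 90, 38, 35, 33, 12 bp.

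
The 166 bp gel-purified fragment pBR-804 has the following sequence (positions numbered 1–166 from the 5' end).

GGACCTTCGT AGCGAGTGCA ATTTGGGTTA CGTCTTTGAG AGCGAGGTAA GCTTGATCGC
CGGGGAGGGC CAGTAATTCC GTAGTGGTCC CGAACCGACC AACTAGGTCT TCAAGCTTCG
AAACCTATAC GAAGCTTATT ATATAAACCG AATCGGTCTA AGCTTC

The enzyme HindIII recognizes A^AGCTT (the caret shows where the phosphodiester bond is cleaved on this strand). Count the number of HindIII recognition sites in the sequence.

AAGCTT occurs starting at positions 49, 113, 132, 160.
HindIII cuts at 4 sites.

4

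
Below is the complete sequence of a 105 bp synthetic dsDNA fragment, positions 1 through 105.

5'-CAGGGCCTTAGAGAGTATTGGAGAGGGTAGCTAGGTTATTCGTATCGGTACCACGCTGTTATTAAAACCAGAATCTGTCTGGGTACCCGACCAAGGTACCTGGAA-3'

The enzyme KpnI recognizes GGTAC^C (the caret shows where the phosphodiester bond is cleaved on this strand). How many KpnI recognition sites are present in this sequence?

GGTACC occurs starting at positions 47, 82, 95.
KpnI cuts at 3 sites.

3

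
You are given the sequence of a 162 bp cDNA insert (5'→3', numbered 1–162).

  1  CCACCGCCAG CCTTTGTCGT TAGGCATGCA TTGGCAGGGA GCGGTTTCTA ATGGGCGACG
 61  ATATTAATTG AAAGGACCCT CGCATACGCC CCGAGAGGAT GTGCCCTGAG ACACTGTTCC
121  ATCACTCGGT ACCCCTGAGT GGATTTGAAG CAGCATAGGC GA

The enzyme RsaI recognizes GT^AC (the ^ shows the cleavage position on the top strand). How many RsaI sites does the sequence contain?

GTAC occurs starting at position 129.
RsaI cuts at 1 site.

1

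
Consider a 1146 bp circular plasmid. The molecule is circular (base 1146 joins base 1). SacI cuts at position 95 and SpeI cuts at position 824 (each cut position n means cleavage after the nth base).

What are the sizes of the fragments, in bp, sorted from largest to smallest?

Combined cut positions (sorted): 95, 824.
Circular molecule, 2 cuts → 2 fragments:
  824 − 95 = 729 bp
  wrap: 1146 − 824 + 95 = 417 bp
Sorted largest to smallest: 729, 417 bp.

729, 417 bp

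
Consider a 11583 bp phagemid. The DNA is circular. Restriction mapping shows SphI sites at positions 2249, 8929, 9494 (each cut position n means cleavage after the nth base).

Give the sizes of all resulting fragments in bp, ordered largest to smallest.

Circular molecule, 3 cuts → 3 fragments:
  8929 − 2249 = 6680 bp
  9494 − 8929 = 565 bp
  wrap: 11583 − 9494 + 2249 = 4338 bp
Sorted largest to smallest: 6680, 4338, 565 bp.

6680, 4338, 565 bp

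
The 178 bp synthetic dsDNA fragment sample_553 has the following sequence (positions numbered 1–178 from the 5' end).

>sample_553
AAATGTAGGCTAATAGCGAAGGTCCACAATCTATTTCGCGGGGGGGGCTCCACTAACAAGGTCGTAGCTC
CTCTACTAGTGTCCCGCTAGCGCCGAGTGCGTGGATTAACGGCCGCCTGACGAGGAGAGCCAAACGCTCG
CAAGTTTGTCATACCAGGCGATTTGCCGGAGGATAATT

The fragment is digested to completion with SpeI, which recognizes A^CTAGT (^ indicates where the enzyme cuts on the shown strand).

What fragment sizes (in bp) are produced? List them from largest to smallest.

The SpeI site (ACTAGT) starts at position 75.
SpeI cuts after the first base of each site, so after position 75.
Linear molecule, 1 cut → 2 fragments:
  1–75 → 75 bp
  76–178 → 103 bp
Sorted largest to smallest: 103, 75 bp.

103, 75 bp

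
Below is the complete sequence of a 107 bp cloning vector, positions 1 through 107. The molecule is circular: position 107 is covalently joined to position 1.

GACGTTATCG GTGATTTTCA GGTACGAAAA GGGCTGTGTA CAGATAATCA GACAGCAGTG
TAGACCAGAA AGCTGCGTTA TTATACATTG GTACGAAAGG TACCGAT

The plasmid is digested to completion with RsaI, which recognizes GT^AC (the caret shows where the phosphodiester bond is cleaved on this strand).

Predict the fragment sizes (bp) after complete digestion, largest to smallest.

53, 29, 16, 9 bp

RsaI sites (GTAC) start at positions 22, 38, 91, 100.
RsaI cuts after base 2 of each site, so after positions 23, 39, 92, 101.
Circular molecule, 4 cuts → 4 fragments:
  24–39 → 16 bp
  40–92 → 53 bp
  93–101 → 9 bp
  102–107 then 1–23 → 6 + 23 = 29 bp
Sorted largest to smallest: 53, 29, 16, 9 bp.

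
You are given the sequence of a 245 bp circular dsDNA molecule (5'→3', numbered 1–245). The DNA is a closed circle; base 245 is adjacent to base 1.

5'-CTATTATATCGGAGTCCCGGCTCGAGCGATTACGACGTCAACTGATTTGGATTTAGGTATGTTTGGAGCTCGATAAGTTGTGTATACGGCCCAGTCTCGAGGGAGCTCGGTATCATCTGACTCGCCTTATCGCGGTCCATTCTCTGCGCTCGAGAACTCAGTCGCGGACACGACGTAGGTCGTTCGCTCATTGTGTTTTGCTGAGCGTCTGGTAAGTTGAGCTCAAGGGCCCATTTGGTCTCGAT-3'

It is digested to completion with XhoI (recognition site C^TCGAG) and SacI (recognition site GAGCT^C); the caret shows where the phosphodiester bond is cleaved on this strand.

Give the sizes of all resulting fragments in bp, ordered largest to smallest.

74, 49, 43, 42, 26, 11 bp

XhoI sites (CTCGAG) start at positions 21, 96, 149.
XhoI cuts after the first base of each site, so after positions 21, 96, 149.
SacI sites (GAGCTC) start at positions 66, 103, 219.
SacI cuts after base 5 of each site (before the last base), so after positions 70, 107, 223.
Combined cut positions: 21, 70, 96, 107, 149, 223.
Circular molecule, 6 cuts → 6 fragments:
  22–70 → 49 bp
  71–96 → 26 bp
  97–107 → 11 bp
  108–149 → 42 bp
  150–223 → 74 bp
  224–245 then 1–21 → 22 + 21 = 43 bp
Sorted largest to smallest: 74, 49, 43, 42, 26, 11 bp.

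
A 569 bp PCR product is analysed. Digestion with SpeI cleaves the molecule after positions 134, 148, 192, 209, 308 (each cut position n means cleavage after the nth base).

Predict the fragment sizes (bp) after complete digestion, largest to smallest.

261, 134, 99, 44, 17, 14 bp

Linear molecule, 5 cuts → 6 fragments:
  134 − 0 = 134 bp
  148 − 134 = 14 bp
  192 − 148 = 44 bp
  209 − 192 = 17 bp
  308 − 209 = 99 bp
  569 − 308 = 261 bp
Sorted largest to smallest: 261, 134, 99, 44, 17, 14 bp.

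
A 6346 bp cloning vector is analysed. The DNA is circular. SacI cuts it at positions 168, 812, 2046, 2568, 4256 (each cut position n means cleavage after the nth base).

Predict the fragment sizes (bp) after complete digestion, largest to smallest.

2258, 1688, 1234, 644, 522 bp

Circular molecule, 5 cuts → 5 fragments:
  812 − 168 = 644 bp
  2046 − 812 = 1234 bp
  2568 − 2046 = 522 bp
  4256 − 2568 = 1688 bp
  wrap: 6346 − 4256 + 168 = 2258 bp
Sorted largest to smallest: 2258, 1688, 1234, 644, 522 bp.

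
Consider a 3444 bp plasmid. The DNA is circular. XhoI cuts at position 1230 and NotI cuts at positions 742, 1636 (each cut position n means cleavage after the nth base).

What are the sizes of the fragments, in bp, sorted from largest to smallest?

2550, 488, 406 bp

Combined cut positions (sorted): 742, 1230, 1636.
Circular molecule, 3 cuts → 3 fragments:
  1230 − 742 = 488 bp
  1636 − 1230 = 406 bp
  wrap: 3444 − 1636 + 742 = 2550 bp
Sorted largest to smallest: 2550, 488, 406 bp.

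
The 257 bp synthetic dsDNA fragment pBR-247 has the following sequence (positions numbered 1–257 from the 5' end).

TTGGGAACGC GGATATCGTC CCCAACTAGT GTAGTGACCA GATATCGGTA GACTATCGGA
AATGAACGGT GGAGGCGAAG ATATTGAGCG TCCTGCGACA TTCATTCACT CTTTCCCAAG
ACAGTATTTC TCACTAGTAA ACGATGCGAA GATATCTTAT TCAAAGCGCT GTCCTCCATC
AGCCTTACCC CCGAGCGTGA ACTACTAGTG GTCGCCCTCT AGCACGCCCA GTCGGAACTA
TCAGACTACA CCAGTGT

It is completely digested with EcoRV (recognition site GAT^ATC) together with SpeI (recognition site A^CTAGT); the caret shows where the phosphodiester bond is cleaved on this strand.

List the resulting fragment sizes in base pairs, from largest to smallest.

90, 53, 51, 20, 18, 14, 11 bp

EcoRV sites (GATATC) start at positions 12, 41, 151.
EcoRV cuts after base 3 of each site, so after positions 14, 43, 153.
SpeI sites (ACTAGT) start at positions 25, 133, 204.
SpeI cuts after the first base of each site, so after positions 25, 133, 204.
Combined cut positions: 14, 25, 43, 133, 153, 204.
Linear molecule, 6 cuts → 7 fragments:
  1–14 → 14 bp
  15–25 → 11 bp
  26–43 → 18 bp
  44–133 → 90 bp
  134–153 → 20 bp
  154–204 → 51 bp
  205–257 → 53 bp
Sorted largest to smallest: 90, 53, 51, 20, 18, 14, 11 bp.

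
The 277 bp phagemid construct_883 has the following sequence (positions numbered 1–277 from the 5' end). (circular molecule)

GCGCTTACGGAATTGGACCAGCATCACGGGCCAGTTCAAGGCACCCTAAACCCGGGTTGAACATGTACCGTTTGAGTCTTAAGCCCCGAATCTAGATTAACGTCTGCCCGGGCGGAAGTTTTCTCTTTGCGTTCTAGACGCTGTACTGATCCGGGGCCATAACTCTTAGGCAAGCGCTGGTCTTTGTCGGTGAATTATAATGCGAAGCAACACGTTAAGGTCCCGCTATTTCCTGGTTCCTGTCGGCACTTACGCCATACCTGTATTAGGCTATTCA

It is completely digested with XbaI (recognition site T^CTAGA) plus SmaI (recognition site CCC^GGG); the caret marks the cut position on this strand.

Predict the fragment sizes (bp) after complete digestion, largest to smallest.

XbaI sites (TCTAGA) start at positions 91, 133.
XbaI cuts after the first base of each site, so after positions 91, 133.
SmaI sites (CCCGGG) start at positions 51, 107.
SmaI cuts after base 3 of each site, so after positions 53, 109.
Combined cut positions: 53, 91, 109, 133.
Circular molecule, 4 cuts → 4 fragments:
  54–91 → 38 bp
  92–109 → 18 bp
  110–133 → 24 bp
  134–277 then 1–53 → 144 + 53 = 197 bp
Sorted largest to smallest: 197, 38, 24, 18 bp.

197, 38, 24, 18 bp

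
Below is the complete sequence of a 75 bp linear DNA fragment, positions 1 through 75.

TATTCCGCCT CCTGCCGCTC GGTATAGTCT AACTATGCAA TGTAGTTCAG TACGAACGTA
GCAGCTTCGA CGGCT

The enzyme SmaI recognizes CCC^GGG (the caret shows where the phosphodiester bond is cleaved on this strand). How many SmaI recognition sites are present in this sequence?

0

No occurrence of CCCGGG is present in the sequence.
SmaI does not cut: 0 sites.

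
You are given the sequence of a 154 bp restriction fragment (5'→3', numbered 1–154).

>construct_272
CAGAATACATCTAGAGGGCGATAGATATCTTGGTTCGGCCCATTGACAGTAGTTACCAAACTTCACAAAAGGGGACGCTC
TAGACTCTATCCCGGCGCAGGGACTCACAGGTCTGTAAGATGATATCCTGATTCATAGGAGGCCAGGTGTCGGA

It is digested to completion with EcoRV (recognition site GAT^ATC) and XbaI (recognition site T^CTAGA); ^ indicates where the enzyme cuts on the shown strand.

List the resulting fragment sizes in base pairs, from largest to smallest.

EcoRV sites (GATATC) start at positions 24, 122.
EcoRV cuts after base 3 of each site, so after positions 26, 124.
XbaI sites (TCTAGA) start at positions 10, 79.
XbaI cuts after the first base of each site, so after positions 10, 79.
Combined cut positions: 10, 26, 79, 124.
Linear molecule, 4 cuts → 5 fragments:
  1–10 → 10 bp
  11–26 → 16 bp
  27–79 → 53 bp
  80–124 → 45 bp
  125–154 → 30 bp
Sorted largest to smallest: 53, 45, 30, 16, 10 bp.

53, 45, 30, 16, 10 bp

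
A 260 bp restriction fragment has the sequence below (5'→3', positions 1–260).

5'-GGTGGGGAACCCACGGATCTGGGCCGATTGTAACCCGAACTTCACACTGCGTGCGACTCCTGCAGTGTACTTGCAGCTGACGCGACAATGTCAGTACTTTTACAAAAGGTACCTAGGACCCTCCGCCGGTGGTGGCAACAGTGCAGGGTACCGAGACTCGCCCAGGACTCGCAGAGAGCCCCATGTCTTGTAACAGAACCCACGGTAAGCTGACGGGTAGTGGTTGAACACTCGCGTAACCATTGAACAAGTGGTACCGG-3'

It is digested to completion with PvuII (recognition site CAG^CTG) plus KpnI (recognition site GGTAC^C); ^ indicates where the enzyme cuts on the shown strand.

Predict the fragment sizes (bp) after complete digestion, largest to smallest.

The PvuII site (CAGCTG) starts at position 74.
PvuII cuts after base 3 of each site, so after position 76.
KpnI sites (GGTACC) start at positions 108, 147, 253.
KpnI cuts after base 5 of each site (before the last base), so after positions 112, 151, 257.
Combined cut positions: 76, 112, 151, 257.
Linear molecule, 4 cuts → 5 fragments:
  1–76 → 76 bp
  77–112 → 36 bp
  113–151 → 39 bp
  152–257 → 106 bp
  258–260 → 3 bp
Sorted largest to smallest: 106, 76, 39, 36, 3 bp.

106, 76, 39, 36, 3 bp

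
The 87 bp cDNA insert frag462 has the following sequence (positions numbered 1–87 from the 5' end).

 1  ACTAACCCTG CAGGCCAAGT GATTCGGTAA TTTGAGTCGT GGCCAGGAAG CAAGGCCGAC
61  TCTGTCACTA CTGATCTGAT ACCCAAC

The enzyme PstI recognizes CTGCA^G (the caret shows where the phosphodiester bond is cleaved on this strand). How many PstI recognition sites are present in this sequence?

CTGCAG occurs starting at position 8.
PstI cuts at 1 site.

1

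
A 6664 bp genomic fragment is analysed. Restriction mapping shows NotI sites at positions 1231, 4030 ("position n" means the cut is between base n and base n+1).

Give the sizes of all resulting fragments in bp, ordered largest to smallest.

2799, 2634, 1231 bp

Linear molecule, 2 cuts → 3 fragments:
  1231 − 0 = 1231 bp
  4030 − 1231 = 2799 bp
  6664 − 4030 = 2634 bp
Sorted largest to smallest: 2799, 2634, 1231 bp.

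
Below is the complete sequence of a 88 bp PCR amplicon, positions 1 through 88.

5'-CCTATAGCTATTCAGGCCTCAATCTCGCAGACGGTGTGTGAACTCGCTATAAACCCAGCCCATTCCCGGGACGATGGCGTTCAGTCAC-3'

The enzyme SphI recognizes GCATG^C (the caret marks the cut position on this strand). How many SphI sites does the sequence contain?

0

No occurrence of GCATGC is present in the sequence.
SphI does not cut: 0 sites.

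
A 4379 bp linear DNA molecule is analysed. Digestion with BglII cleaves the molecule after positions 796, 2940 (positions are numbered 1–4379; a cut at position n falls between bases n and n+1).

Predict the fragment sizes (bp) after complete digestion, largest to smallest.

2144, 1439, 796 bp

Linear molecule, 2 cuts → 3 fragments:
  796 − 0 = 796 bp
  2940 − 796 = 2144 bp
  4379 − 2940 = 1439 bp
Sorted largest to smallest: 2144, 1439, 796 bp.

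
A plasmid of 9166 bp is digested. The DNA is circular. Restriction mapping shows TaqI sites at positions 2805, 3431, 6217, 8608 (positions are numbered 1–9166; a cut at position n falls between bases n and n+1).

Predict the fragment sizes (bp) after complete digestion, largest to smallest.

Circular molecule, 4 cuts → 4 fragments:
  3431 − 2805 = 626 bp
  6217 − 3431 = 2786 bp
  8608 − 6217 = 2391 bp
  wrap: 9166 − 8608 + 2805 = 3363 bp
Sorted largest to smallest: 3363, 2786, 2391, 626 bp.

3363, 2786, 2391, 626 bp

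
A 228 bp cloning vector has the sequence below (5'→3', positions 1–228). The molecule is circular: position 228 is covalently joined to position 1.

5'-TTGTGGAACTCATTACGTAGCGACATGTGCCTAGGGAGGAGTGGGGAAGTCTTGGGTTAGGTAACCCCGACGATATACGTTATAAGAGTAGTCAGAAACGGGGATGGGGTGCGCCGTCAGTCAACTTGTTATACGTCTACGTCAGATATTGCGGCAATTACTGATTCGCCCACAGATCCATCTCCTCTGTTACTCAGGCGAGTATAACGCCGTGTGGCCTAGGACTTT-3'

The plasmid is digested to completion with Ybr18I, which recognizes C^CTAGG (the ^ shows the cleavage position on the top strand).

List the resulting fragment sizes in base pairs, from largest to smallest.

Ybr18I sites (CCTAGG) start at positions 30, 218.
Ybr18I cuts after the first base of each site, so after positions 30, 218.
Circular molecule, 2 cuts → 2 fragments:
  31–218 → 188 bp
  219–228 then 1–30 → 10 + 30 = 40 bp
Sorted largest to smallest: 188, 40 bp.

188, 40 bp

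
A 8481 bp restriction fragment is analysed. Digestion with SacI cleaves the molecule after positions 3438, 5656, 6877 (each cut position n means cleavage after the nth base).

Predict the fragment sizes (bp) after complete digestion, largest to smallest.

Linear molecule, 3 cuts → 4 fragments:
  3438 − 0 = 3438 bp
  5656 − 3438 = 2218 bp
  6877 − 5656 = 1221 bp
  8481 − 6877 = 1604 bp
Sorted largest to smallest: 3438, 2218, 1604, 1221 bp.

3438, 2218, 1604, 1221 bp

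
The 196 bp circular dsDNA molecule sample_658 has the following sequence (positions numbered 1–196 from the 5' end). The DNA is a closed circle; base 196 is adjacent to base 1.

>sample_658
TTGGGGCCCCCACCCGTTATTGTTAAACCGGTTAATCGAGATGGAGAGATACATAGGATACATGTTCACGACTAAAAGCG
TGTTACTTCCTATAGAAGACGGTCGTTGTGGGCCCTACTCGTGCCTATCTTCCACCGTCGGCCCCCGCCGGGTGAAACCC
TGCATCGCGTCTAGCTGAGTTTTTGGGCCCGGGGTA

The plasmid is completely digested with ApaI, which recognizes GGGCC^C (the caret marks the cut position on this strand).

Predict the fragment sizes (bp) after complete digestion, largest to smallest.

106, 75, 15 bp

ApaI sites (GGGCCC) start at positions 4, 110, 185.
ApaI cuts after base 5 of each site (before the last base), so after positions 8, 114, 189.
Circular molecule, 3 cuts → 3 fragments:
  9–114 → 106 bp
  115–189 → 75 bp
  190–196 then 1–8 → 7 + 8 = 15 bp
Sorted largest to smallest: 106, 75, 15 bp.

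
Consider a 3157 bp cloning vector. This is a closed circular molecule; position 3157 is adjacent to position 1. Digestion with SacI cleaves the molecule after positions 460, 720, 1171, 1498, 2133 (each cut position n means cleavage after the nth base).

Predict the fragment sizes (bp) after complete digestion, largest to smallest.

Circular molecule, 5 cuts → 5 fragments:
  720 − 460 = 260 bp
  1171 − 720 = 451 bp
  1498 − 1171 = 327 bp
  2133 − 1498 = 635 bp
  wrap: 3157 − 2133 + 460 = 1484 bp
Sorted largest to smallest: 1484, 635, 451, 327, 260 bp.

1484, 635, 451, 327, 260 bp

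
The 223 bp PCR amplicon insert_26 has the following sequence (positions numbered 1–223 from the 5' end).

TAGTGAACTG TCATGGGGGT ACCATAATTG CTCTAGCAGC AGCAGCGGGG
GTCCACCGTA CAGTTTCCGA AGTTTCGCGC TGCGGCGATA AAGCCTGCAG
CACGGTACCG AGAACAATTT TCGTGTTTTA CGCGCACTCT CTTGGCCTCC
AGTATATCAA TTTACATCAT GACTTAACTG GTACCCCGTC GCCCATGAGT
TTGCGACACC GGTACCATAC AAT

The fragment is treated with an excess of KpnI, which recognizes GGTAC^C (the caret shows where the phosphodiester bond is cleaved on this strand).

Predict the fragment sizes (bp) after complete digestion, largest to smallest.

86, 76, 31, 22, 8 bp

KpnI sites (GGTACC) start at positions 18, 104, 180, 211.
KpnI cuts after base 5 of each site (before the last base), so after positions 22, 108, 184, 215.
Linear molecule, 4 cuts → 5 fragments:
  1–22 → 22 bp
  23–108 → 86 bp
  109–184 → 76 bp
  185–215 → 31 bp
  216–223 → 8 bp
Sorted largest to smallest: 86, 76, 31, 22, 8 bp.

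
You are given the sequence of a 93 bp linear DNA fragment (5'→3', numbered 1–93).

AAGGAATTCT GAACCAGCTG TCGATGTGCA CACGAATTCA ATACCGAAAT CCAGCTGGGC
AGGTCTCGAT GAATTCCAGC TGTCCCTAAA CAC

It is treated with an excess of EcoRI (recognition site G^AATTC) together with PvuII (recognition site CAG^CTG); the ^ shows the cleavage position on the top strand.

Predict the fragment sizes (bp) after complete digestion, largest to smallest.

20, 17, 17, 14, 13, 8, 4 bp

EcoRI sites (GAATTC) start at positions 4, 34, 71.
EcoRI cuts after the first base of each site, so after positions 4, 34, 71.
PvuII sites (CAGCTG) start at positions 15, 52, 77.
PvuII cuts after base 3 of each site, so after positions 17, 54, 79.
Combined cut positions: 4, 17, 34, 54, 71, 79.
Linear molecule, 6 cuts → 7 fragments:
  1–4 → 4 bp
  5–17 → 13 bp
  18–34 → 17 bp
  35–54 → 20 bp
  55–71 → 17 bp
  72–79 → 8 bp
  80–93 → 14 bp
Sorted largest to smallest: 20, 17, 17, 14, 13, 8, 4 bp.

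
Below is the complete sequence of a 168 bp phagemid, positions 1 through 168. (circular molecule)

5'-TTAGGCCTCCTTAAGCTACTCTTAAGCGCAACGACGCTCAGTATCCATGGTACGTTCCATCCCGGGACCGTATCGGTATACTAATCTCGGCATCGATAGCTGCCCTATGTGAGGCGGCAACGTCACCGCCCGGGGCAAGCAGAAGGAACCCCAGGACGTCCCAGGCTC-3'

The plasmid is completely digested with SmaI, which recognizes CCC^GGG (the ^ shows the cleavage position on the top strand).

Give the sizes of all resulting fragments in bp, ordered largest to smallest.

SmaI sites (CCCGGG) start at positions 61, 129.
SmaI cuts after base 3 of each site, so after positions 63, 131.
Circular molecule, 2 cuts → 2 fragments:
  64–131 → 68 bp
  132–168 then 1–63 → 37 + 63 = 100 bp
Sorted largest to smallest: 100, 68 bp.

100, 68 bp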